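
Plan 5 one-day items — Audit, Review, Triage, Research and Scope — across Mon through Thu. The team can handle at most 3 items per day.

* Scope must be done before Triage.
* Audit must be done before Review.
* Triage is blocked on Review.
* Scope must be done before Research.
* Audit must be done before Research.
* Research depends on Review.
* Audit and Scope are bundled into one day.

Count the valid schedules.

Splitting on Audit: it can be Mon (5), Tue (1). Listing each branch's schedules as (Review, Triage, Research, Scope):
Audit=Mon: (Tue,Wed,Wed,Mon) (Tue,Wed,Thu,Mon) (Tue,Thu,Wed,Mon) (Tue,Thu,Thu,Mon) (Wed,Thu,Thu,Mon) — 5.
Audit=Tue: (Wed,Thu,Thu,Tue) — 1.
Summing: 5 + 1 = 6.

6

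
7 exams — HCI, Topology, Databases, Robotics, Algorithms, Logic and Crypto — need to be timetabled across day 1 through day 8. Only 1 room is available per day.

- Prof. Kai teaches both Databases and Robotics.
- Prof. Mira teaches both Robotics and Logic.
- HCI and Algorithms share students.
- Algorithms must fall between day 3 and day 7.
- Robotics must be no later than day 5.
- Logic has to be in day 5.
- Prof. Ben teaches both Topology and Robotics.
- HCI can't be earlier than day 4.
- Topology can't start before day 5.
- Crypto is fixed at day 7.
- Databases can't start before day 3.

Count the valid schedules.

14

Splitting on HCI: it can be day 4 (6), day 6 (4), day 8 (4). Listing each branch's schedules as (Topology, Databases, Robotics, Algorithms, Logic, Crypto) by day number:
HCI=day 4: (6,8,1,3,5,7) (6,8,2,3,5,7) (8,3,1,6,5,7) (8,3,2,6,5,7) (8,6,1,3,5,7) (8,6,2,3,5,7) — 6.
HCI=day 6: (8,3,1,4,5,7) (8,3,2,4,5,7) (8,4,1,3,5,7) (8,4,2,3,5,7) — 4.
HCI=day 8: (6,3,1,4,5,7) (6,3,2,4,5,7) (6,4,1,3,5,7) (6,4,2,3,5,7) — 4.
Summing: 6 + 4 + 4 = 14.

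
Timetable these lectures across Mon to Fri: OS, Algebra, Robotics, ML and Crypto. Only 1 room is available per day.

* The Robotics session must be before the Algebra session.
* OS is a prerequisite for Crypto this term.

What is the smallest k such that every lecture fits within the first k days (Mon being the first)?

5

The precedence chain requires at least 2 distinct days.
With at most 1 per day and 5 lectures, at least 5 days are needed.
5 works (last occupied day: Fri): for example Robotics -> Tue, ML -> Fri, Algebra -> Wed, OS -> Mon, Crypto -> Thu.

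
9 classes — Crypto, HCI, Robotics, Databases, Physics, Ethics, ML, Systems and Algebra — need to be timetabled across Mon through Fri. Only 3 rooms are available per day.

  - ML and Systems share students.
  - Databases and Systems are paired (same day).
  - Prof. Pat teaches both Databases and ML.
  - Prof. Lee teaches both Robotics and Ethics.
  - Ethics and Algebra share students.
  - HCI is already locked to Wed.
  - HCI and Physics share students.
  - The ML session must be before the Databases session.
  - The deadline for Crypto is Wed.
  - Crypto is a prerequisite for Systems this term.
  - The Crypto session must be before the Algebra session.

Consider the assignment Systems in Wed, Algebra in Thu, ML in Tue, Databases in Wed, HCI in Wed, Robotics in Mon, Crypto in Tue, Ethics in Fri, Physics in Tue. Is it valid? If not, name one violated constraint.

Yes

The Crypto session must be before the Algebra session — holds.
Databases and Systems are paired (same day) — holds.
ML and Systems share students — holds.
Only 3 rooms are available per day — holds.
Prof. Lee teaches both Robotics and Ethics — holds.
The ML session must be before the Databases session — holds.
HCI is already locked to Wed — holds.
Crypto is a prerequisite for Systems this term — holds.
Ethics and Algebra share students — holds.
Prof. Pat teaches both Databases and ML — holds.
The deadline for Crypto is Wed — holds.
HCI and Physics share students — holds.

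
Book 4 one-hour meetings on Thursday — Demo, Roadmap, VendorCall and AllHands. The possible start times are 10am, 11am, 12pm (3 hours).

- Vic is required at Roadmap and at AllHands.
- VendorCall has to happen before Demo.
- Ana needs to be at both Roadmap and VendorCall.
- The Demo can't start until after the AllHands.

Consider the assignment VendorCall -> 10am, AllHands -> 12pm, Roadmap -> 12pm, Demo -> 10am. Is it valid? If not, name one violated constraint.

The Demo can't start until after the AllHands — violated.
Ana needs to be at both Roadmap and VendorCall — holds.
VendorCall has to happen before Demo — violated.
Vic is required at Roadmap and at AllHands — violated.

Invalid. The Demo can't start until after the AllHands.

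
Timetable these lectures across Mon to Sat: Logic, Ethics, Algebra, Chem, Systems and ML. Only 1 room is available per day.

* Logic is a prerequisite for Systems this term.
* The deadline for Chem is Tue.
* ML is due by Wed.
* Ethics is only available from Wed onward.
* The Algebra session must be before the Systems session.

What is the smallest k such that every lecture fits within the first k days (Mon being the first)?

6

The precedence chain requires at least 2 distinct days.
With at most 1 per day and 6 lectures, at least 6 days are needed.
Ethics can't be placed before Wed — that is day 3 counting from Mon — so the schedule must run through at least 3 days.
6 works (last occupied day: Sat): for example Systems in Sat; Algebra in Fri; Ethics in Wed; Logic in Thu; ML in Tue; Chem in Mon.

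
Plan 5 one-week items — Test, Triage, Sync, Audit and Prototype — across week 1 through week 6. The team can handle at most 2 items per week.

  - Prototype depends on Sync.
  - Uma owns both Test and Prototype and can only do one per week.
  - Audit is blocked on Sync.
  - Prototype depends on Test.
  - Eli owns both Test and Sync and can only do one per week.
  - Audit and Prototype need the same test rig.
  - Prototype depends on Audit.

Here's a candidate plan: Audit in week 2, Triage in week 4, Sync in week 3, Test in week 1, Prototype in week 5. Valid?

No — it violates: Audit is blocked on Sync

Uma owns both Test and Prototype and can only do one per week — holds.
Prototype depends on Audit — holds.
Audit is blocked on Sync — violated.
Prototype depends on Test — holds.
The team can handle at most 2 items per week — holds.
Prototype depends on Sync — holds.
Eli owns both Test and Sync and can only do one per week — holds.
Audit and Prototype need the same test rig — holds.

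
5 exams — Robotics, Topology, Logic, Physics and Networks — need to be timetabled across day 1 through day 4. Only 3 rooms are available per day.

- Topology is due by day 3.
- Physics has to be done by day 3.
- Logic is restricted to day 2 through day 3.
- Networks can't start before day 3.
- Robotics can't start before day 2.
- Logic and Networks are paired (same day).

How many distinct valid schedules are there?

20

Splitting on Robotics: it can be day 2 (8), day 3 (4), day 4 (8). Listing each branch's schedules as (Topology, Logic, Physics, Networks) by day number:
Robotics=day 2: (1,3,1,3) (1,3,2,3) (1,3,3,3) (2,3,1,3) (2,3,2,3) (2,3,3,3) (3,3,1,3) (3,3,2,3) — 8.
Robotics=day 3: (1,3,1,3) (1,3,2,3) (2,3,1,3) (2,3,2,3) — 4.
Robotics=day 4: (1,3,1,3) (1,3,2,3) (1,3,3,3) (2,3,1,3) (2,3,2,3) (2,3,3,3) (3,3,1,3) (3,3,2,3) — 8.
Summing: 8 + 4 + 8 = 20.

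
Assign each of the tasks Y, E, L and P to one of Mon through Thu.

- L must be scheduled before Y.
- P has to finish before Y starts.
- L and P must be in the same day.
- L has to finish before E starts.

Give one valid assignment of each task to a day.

E=Tue, P=Mon, Y=Tue, L=Mon

Checking: P(Mon) before Y(Tue); L(Mon) before Y(Tue); L(Mon) before E(Tue); L = P = Mon.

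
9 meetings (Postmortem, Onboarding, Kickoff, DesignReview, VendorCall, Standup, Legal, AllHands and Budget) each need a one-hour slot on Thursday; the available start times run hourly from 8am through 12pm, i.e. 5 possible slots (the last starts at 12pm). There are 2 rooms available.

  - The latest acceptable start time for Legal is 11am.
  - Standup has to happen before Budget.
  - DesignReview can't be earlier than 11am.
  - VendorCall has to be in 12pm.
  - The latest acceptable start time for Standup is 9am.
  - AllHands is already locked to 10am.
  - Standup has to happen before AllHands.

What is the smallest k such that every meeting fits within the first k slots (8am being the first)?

5 slots

The precedence chain requires at least 2 distinct slots.
With at most 2 per slot and 9 meetings, at least 5 slots are needed.
VendorCall can't be placed before 12pm — that is slot 5 counting from 8am — so the schedule must run through at least 5 slots.
5 works (last occupied slot: 12pm): for example Standup in 8am; Budget in 9am; VendorCall in 12pm; Onboarding in 10am; Postmortem in 9am; Legal in 8am; AllHands in 10am; DesignReview in 11am; Kickoff in 11am.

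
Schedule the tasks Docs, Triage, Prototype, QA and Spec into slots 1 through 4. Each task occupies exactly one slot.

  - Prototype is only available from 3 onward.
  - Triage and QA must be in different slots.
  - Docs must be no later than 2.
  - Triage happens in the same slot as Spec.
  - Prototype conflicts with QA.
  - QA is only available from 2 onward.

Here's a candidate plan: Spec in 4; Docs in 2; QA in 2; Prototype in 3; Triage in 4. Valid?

Docs must be no later than 2 — holds.
Triage happens in the same slot as Spec — holds.
Prototype conflicts with QA — holds.
Triage and QA must be in different slots — holds.
QA is only available from 2 onward — holds.
Prototype is only available from 3 onward — holds.

Valid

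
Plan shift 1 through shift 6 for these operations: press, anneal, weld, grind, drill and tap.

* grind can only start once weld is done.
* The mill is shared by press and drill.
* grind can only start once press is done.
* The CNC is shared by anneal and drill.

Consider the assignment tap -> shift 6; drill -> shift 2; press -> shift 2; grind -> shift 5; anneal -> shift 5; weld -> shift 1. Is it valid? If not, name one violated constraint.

grind can only start once press is done — holds.
The mill is shared by press and drill — violated.
grind can only start once weld is done — holds.
The CNC is shared by anneal and drill — holds.

No. The mill is shared by press and drill is not satisfied.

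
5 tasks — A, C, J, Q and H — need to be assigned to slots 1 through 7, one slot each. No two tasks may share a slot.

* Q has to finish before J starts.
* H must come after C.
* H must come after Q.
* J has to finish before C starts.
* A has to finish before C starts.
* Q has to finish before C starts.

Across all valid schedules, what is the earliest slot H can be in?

Precedence pushes H to at least 4.
H at 5 is achievable: C=4, J=2, A=3, H=5, Q=1.
Nothing earlier works — the capacity limit rule out every slot before 5.

5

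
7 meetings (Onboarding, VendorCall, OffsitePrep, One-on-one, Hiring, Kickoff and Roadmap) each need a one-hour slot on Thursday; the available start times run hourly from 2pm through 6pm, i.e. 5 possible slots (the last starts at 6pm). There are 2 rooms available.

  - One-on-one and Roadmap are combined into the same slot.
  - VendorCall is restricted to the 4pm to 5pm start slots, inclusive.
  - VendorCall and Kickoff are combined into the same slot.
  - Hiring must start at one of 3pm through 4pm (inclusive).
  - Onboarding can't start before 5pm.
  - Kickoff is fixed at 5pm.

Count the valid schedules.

12

Splitting on OffsitePrep: it can be 2pm (2), 3pm (3), 4pm (3), 6pm (4). Listing each branch's schedules as (Onboarding, VendorCall, One-on-one, Hiring, Kickoff, Roadmap):
OffsitePrep=2pm: (6pm,5pm,3pm,4pm,5pm,3pm) (6pm,5pm,4pm,3pm,5pm,4pm) — 2.
OffsitePrep=3pm: (6pm,5pm,2pm,3pm,5pm,2pm) (6pm,5pm,2pm,4pm,5pm,2pm) (6pm,5pm,4pm,3pm,5pm,4pm) — 3.
OffsitePrep=4pm: (6pm,5pm,2pm,3pm,5pm,2pm) (6pm,5pm,2pm,4pm,5pm,2pm) (6pm,5pm,3pm,4pm,5pm,3pm) — 3.
OffsitePrep=6pm: (6pm,5pm,2pm,3pm,5pm,2pm) (6pm,5pm,2pm,4pm,5pm,2pm) (6pm,5pm,3pm,4pm,5pm,3pm) (6pm,5pm,4pm,3pm,5pm,4pm) — 4.
Summing: 2 + 3 + 3 + 4 = 12.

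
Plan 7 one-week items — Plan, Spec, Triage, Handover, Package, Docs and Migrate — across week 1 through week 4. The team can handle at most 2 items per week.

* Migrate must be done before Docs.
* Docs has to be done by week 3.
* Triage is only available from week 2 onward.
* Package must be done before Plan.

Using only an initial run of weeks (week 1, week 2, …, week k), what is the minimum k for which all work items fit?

4

The precedence chain requires at least 2 distinct weeks.
With at most 2 per week and 7 work items, at least 4 weeks are needed.
4 works (last occupied week: week 4): for example Package -> week 1, Triage -> week 2, Spec -> week 3, Migrate -> week 1, Plan -> week 3, Docs -> week 2, Handover -> week 4.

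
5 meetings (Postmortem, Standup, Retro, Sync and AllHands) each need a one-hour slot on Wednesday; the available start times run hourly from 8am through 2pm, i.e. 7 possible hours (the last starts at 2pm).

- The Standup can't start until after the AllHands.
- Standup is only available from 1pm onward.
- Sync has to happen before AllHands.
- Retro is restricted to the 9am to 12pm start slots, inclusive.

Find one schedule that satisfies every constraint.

Sync -> 8am; Postmortem -> 8am; AllHands -> 9am; Standup -> 1pm; Retro -> 9am

Checking: Sync(8am) before AllHands(9am); AllHands(9am) before Standup(1pm); Retro=9am in [9am,12pm]; Standup=1pm in [1pm,2pm].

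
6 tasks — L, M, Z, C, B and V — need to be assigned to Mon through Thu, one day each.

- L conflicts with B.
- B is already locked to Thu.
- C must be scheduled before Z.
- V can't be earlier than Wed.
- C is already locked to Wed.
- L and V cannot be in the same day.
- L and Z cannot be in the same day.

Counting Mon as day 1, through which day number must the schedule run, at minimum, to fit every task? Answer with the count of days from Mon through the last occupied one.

4

The precedence chain requires at least 2 distinct days.
B can't be placed before Thu — that is day 4 counting from Mon — so the schedule must run through at least 4 days.
4 works (last occupied day: Thu): for example B -> Thu; L -> Mon; V -> Wed; M -> Mon; C -> Wed; Z -> Thu.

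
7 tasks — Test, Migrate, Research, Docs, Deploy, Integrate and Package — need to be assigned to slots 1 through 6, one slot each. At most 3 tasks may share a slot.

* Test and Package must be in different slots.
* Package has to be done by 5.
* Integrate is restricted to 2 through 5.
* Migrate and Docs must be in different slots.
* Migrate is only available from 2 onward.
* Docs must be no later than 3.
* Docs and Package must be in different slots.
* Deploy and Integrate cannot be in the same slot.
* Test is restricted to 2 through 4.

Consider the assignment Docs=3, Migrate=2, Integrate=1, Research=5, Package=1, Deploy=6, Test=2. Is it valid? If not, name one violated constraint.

No — it violates: Integrate is restricted to 2 through 5

Test and Package must be in different slots — holds.
Test is restricted to 2 through 4 — holds.
Docs must be no later than 3 — holds.
Docs and Package must be in different slots — holds.
Integrate is restricted to 2 through 5 — violated.
Package has to be done by 5 — holds.
Migrate is only available from 2 onward — holds.
Migrate and Docs must be in different slots — holds.
Deploy and Integrate cannot be in the same slot — holds.
At most 3 tasks may share a slot — holds.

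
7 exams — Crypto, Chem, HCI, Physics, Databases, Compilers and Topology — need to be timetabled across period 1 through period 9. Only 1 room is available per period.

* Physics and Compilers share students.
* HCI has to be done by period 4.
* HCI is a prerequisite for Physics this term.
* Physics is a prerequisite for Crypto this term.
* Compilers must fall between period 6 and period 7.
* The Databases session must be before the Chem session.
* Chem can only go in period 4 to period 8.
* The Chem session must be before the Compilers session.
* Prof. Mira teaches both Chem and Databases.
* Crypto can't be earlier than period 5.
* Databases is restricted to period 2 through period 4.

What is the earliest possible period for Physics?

period 2

Precedence pushes Physics to at least period 2; downstream work caps Physics at period 8.
Physics at period 2 is achievable: Chem in period 4; Topology in period 7; HCI in period 1; Crypto in period 5; Physics in period 2; Compilers in period 6; Databases in period 3.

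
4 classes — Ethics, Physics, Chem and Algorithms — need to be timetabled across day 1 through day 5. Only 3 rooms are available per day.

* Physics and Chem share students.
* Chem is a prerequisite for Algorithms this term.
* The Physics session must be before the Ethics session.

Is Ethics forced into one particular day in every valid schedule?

No

Ethics can be day 2 (e.g. Chem -> day 2; Algorithms -> day 3; Ethics -> day 2; Physics -> day 1) or day 3 (e.g. Ethics in day 3; Chem in day 2; Physics in day 1; Algorithms in day 3).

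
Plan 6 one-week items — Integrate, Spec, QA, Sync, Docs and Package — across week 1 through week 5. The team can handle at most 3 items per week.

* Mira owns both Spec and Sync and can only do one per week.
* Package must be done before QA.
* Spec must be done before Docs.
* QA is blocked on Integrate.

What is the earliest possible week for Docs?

week 2

Precedence pushes Docs to at least week 2.
Docs at week 2 is achievable: QA=week 2, Package=week 1, Spec=week 1, Docs=week 2, Integrate=week 1, Sync=week 2.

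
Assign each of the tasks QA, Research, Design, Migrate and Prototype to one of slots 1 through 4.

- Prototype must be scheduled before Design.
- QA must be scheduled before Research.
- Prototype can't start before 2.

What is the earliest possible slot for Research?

Precedence pushes Research to at least 2.
Research at 2 is achievable: Design in 3, Prototype in 2, Research in 2, QA in 1, Migrate in 1.

2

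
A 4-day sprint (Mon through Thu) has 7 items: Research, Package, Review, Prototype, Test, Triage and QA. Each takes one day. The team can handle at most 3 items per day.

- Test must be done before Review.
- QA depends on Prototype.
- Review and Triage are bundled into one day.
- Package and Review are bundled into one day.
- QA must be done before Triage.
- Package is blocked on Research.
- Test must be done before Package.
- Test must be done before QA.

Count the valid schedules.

17

Splitting on Research: it can be Mon (6), Tue (6), Wed (5). Listing each branch's schedules as (Package, Review, Prototype, Test, Triage, QA):
Research=Mon: (Wed,Wed,Mon,Mon,Wed,Tue) (Thu,Thu,Mon,Mon,Thu,Tue) (Thu,Thu,Mon,Mon,Thu,Wed) (Thu,Thu,Mon,Tue,Thu,Wed) (Thu,Thu,Tue,Mon,Thu,Wed) (Thu,Thu,Tue,Tue,Thu,Wed) — 6.
Research=Tue: (Wed,Wed,Mon,Mon,Wed,Tue) (Thu,Thu,Mon,Mon,Thu,Tue) (Thu,Thu,Mon,Mon,Thu,Wed) (Thu,Thu,Mon,Tue,Thu,Wed) (Thu,Thu,Tue,Mon,Thu,Wed) (Thu,Thu,Tue,Tue,Thu,Wed) — 6.
Research=Wed: (Thu,Thu,Mon,Mon,Thu,Tue) (Thu,Thu,Mon,Mon,Thu,Wed) (Thu,Thu,Mon,Tue,Thu,Wed) (Thu,Thu,Tue,Mon,Thu,Wed) (Thu,Thu,Tue,Tue,Thu,Wed) — 5.
Summing: 6 + 6 + 5 = 17.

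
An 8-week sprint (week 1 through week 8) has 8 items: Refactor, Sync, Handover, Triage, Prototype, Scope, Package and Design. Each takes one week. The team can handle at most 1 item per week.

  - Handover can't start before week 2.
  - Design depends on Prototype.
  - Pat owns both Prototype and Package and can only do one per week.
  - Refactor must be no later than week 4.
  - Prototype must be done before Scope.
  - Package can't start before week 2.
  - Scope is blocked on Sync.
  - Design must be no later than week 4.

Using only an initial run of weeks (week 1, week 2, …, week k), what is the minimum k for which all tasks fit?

The precedence chain requires at least 2 distinct weeks.
With at most 1 per week and 8 tasks, at least 8 weeks are needed.
8 works (last occupied week: week 8): for example Refactor=week 3; Handover=week 4; Prototype=week 1; Design=week 2; Scope=week 7; Triage=week 8; Package=week 5; Sync=week 6.

8 weeks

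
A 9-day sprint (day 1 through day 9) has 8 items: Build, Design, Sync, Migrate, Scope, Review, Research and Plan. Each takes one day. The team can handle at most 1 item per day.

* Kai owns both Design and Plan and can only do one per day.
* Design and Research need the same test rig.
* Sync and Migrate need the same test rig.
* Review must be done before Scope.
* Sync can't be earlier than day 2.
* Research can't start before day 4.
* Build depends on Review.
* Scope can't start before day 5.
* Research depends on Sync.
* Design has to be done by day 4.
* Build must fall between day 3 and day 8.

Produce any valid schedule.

Scope=day 5; Sync=day 4; Research=day 6; Design=day 1; Build=day 3; Review=day 2; Plan=day 8; Migrate=day 7

Checking: Sync(day 4) before Research(day 6); Review(day 2) before Scope(day 5); Review(day 2) before Build(day 3); Design(day 1) != Research(day 6); Design(day 1) != Plan(day 8); Sync(day 4) != Migrate(day 7); Research=day 6 in [day 4,day 9]; Sync=day 4 in [day 2,day 9]; Scope=day 5 in [day 5,day 9]; Build=day 3 in [day 3,day 8]; Design=day 1 in [day 1,day 4]; max 1 per day (cap 1).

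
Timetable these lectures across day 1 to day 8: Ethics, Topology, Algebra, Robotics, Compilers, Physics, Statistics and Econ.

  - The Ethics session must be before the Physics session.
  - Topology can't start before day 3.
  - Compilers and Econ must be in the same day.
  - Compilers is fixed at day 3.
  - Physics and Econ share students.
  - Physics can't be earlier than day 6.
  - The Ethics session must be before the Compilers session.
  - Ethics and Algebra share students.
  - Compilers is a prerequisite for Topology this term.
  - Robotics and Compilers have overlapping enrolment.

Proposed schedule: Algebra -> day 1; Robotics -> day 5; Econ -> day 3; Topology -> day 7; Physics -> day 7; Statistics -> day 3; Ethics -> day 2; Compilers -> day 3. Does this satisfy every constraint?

Physics and Econ share students — holds.
Topology can't start before day 3 — holds.
Physics can't be earlier than day 6 — holds.
Compilers and Econ must be in the same day — holds.
Compilers is a prerequisite for Topology this term — holds.
The Ethics session must be before the Physics session — holds.
Compilers is fixed at day 3 — holds.
Ethics and Algebra share students — holds.
The Ethics session must be before the Compilers session — holds.
Robotics and Compilers have overlapping enrolment — holds.

Yes, all constraints hold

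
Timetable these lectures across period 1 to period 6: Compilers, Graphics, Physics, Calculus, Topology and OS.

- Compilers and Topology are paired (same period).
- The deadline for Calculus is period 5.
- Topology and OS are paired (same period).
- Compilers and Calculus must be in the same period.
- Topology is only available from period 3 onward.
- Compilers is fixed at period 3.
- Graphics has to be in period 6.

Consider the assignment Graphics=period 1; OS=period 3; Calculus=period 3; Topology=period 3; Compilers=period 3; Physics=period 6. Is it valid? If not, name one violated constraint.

Topology is only available from period 3 onward — holds.
Compilers and Calculus must be in the same period — holds.
Compilers and Topology are paired (same period) — holds.
Graphics has to be in period 6 — violated.
The deadline for Calculus is period 5 — holds.
Compilers is fixed at period 3 — holds.
Topology and OS are paired (same period) — holds.

No — it violates: Graphics has to be in period 6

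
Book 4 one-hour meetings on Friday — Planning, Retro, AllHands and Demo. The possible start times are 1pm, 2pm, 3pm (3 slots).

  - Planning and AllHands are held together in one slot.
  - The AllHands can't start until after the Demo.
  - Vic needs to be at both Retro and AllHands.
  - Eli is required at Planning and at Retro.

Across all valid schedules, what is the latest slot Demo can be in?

2pm

Downstream work caps Demo at 2pm.
Demo at 2pm is achievable: Retro=1pm; Planning=3pm; Demo=2pm; AllHands=3pm.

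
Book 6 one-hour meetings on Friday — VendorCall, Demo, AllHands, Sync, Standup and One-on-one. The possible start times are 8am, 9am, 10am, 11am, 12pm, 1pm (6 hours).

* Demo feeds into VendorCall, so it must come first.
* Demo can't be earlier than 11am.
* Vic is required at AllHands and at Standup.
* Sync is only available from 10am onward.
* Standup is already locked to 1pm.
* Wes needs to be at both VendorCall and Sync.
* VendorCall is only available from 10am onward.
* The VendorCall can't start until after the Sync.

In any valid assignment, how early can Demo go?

Demo is available from 11am; downstream work caps Demo at 12pm.
Demo at 11am is achievable: AllHands in 8am, Demo in 11am, Standup in 1pm, One-on-one in 8am, VendorCall in 12pm, Sync in 10am.

11am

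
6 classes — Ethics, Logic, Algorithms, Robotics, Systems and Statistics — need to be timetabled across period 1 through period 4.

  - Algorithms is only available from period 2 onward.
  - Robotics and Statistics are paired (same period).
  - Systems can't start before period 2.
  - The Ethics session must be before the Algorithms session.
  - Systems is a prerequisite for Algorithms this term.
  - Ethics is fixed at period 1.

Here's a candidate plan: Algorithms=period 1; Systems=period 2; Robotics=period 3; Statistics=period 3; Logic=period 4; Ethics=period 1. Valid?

Invalid. Algorithms is only available from period 2 onward.

Systems can't start before period 2 — holds.
Ethics is fixed at period 1 — holds.
The Ethics session must be before the Algorithms session — violated.
Systems is a prerequisite for Algorithms this term — violated.
Robotics and Statistics are paired (same period) — holds.
Algorithms is only available from period 2 onward — violated.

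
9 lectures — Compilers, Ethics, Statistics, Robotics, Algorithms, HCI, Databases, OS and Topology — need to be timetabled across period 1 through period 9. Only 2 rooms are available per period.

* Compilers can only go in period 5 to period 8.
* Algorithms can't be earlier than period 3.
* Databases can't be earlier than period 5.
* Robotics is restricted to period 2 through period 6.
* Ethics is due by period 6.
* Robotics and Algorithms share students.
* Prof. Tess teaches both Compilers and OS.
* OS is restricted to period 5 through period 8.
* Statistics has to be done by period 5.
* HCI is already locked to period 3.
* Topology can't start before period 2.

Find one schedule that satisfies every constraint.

HCI -> period 3, Ethics -> period 1, Databases -> period 5, Statistics -> period 1, Algorithms -> period 3, Compilers -> period 5, Topology -> period 2, Robotics -> period 2, OS -> period 6

Checking: Compilers(period 5) != OS(period 6); Robotics(period 2) != Algorithms(period 3); Ethics=period 1 in [period 1,period 6]; Algorithms=period 3 in [period 3,period 9]; Statistics=period 1 in [period 1,period 5]; HCI=period 3 in [period 3,period 3]; Robotics=period 2 in [period 2,period 6]; Compilers=period 5 in [period 5,period 8]; Databases=period 5 in [period 5,period 9]; Topology=period 2 in [period 2,period 9]; OS=period 6 in [period 5,period 8]; max 2 per period (cap 2).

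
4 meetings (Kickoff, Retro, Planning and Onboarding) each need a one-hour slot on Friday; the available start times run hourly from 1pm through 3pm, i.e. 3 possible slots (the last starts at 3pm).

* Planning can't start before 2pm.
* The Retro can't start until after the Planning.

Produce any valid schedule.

Onboarding=1pm; Planning=2pm; Kickoff=1pm; Retro=3pm

Checking: Planning(2pm) before Retro(3pm); Planning=2pm in [2pm,3pm].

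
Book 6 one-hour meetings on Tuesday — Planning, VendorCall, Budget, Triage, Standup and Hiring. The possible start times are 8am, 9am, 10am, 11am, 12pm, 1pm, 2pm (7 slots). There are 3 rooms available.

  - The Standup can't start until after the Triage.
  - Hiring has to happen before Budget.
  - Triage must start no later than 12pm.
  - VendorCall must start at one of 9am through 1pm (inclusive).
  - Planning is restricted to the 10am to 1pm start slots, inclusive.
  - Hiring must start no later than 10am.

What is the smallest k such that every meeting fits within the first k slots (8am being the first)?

The precedence chain requires at least 2 distinct slots.
With at most 3 per slot and 6 meetings, at least 2 slots are needed.
Planning can't be placed before 10am — that is slot 3 counting from 8am — so the schedule must run through at least 3 slots.
3 works (last occupied slot: 10am): for example VendorCall=9am; Hiring=8am; Budget=9am; Standup=9am; Planning=10am; Triage=8am.

3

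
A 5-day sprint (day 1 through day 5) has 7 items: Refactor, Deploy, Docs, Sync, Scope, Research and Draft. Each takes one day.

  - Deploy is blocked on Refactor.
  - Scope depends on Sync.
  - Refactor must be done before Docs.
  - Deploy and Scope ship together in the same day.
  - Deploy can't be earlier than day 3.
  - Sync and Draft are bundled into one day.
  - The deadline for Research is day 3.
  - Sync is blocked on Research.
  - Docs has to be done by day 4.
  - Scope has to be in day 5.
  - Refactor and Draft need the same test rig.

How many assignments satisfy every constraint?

32

Splitting on Refactor: it can be day 1 (18), day 2 (10), day 3 (4). Listing each branch's schedules as (Deploy, Docs, Sync, Scope, Research, Draft) by day number:
Refactor=day 1: (5,2,2,5,1,2) (5,2,3,5,1,3) (5,2,3,5,2,3) (5,2,4,5,1,4) (5,2,4,5,2,4) (5,2,4,5,3,4) (5,3,2,5,1,2) (5,3,3,5,1,3) (5,3,3,5,2,3) (5,3,4,5,1,4) (5,3,4,5,2,4) (5,3,4,5,3,4) (5,4,2,5,1,2) (5,4,3,5,1,3) (5,4,3,5,2,3) (5,4,4,5,1,4) (5,4,4,5,2,4) (5,4,4,5,3,4) — 18.
Refactor=day 2: (5,3,3,5,1,3) (5,3,3,5,2,3) (5,3,4,5,1,4) (5,3,4,5,2,4) (5,3,4,5,3,4) (5,4,3,5,1,3) (5,4,3,5,2,3) (5,4,4,5,1,4) (5,4,4,5,2,4) (5,4,4,5,3,4) — 10.
Refactor=day 3: (5,4,2,5,1,2) (5,4,4,5,1,4) (5,4,4,5,2,4) (5,4,4,5,3,4) — 4.
Summing: 18 + 10 + 4 = 32.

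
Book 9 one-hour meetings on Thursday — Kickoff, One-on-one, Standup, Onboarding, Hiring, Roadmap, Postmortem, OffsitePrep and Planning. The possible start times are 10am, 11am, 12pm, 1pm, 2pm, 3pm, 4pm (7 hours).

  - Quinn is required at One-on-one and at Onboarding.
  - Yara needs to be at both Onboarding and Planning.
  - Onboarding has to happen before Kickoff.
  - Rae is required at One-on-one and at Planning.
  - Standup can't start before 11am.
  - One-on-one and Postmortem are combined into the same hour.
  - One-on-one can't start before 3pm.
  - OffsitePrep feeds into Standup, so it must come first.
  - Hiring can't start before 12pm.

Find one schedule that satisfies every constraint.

Hiring -> 12pm, Roadmap -> 10am, Kickoff -> 11am, Postmortem -> 3pm, OffsitePrep -> 10am, Standup -> 11am, Onboarding -> 10am, One-on-one -> 3pm, Planning -> 11am

Checking: Onboarding(10am) before Kickoff(11am); OffsitePrep(10am) before Standup(11am); One-on-one(3pm) != Planning(11am); Onboarding(10am) != Planning(11am); One-on-one(3pm) != Onboarding(10am); One-on-one = Postmortem = 3pm; Hiring=12pm in [12pm,4pm]; One-on-one=3pm in [3pm,4pm]; Standup=11am in [11am,4pm].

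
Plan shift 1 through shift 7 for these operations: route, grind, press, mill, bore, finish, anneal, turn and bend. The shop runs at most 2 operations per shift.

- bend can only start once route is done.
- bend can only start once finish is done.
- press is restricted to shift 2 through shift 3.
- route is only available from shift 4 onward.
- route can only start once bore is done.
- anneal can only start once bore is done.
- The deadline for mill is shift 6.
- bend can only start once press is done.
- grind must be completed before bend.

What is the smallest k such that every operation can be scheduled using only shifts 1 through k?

5

The precedence chain requires at least 3 distinct shifts.
With at most 2 per shift and 9 operations, at least 5 shifts are needed.
Propagating the time windows through the other constraints, bend can't land before shift 5, so the schedule must run through at least shift 5.
5 works (last occupied shift: shift 5): for example finish=shift 2, press=shift 2, bend=shift 5, bore=shift 1, mill=shift 3, turn=shift 4, route=shift 4, anneal=shift 3, grind=shift 1.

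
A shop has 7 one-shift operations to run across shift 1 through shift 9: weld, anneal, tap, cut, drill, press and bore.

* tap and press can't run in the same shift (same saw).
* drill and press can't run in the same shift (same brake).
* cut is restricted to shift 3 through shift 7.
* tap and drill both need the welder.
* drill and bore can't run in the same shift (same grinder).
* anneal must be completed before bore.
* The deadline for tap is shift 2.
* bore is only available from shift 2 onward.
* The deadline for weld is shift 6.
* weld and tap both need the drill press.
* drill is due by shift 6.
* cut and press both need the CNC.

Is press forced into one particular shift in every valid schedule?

No

press can be shift 1 (e.g. weld in shift 1; anneal in shift 1; drill in shift 3; tap in shift 2; cut in shift 3; press in shift 1; bore in shift 2) or shift 2 (e.g. bore=shift 2; cut=shift 3; drill=shift 3; anneal=shift 1; press=shift 2; weld=shift 2; tap=shift 1).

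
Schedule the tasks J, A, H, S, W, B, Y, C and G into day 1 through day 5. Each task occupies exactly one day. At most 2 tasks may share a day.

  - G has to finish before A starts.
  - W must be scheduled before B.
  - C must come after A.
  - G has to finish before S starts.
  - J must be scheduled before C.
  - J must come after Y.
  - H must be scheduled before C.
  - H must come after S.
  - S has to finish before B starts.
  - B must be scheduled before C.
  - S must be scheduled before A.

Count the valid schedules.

14

Splitting on J: it can be day 2 (2), day 3 (6), day 4 (6). Listing each branch's schedules as (A, H, S, W, B, Y, C, G) by day number:
J=day 2: (3,4,2,3,4,1,5,1) (4,3,2,3,4,1,5,1) — 2.
J=day 3: (3,4,2,1,4,2,5,1) (3,4,2,2,4,1,5,1) (4,3,2,1,4,2,5,1) (4,3,2,2,4,1,5,1) (4,4,2,1,3,2,5,1) (4,4,2,2,3,1,5,1) — 6.
J=day 4: (3,3,2,1,4,2,5,1) (3,3,2,2,4,1,5,1) (3,4,2,1,3,2,5,1) (3,4,2,2,3,1,5,1) (4,3,2,1,3,2,5,1) (4,3,2,2,3,1,5,1) — 6.
Summing: 2 + 6 + 6 = 14.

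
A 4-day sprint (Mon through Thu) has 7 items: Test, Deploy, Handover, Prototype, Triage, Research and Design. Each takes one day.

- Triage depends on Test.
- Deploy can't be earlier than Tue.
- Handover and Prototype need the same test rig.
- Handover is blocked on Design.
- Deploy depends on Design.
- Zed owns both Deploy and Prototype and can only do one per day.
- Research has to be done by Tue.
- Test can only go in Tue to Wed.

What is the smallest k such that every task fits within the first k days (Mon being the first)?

3

The precedence chain requires at least 2 distinct days.
Propagating the time windows through the other constraints, Triage can't land before Wed — that is day 3 counting from Mon — so the schedule must run through at least 3 days.
3 works (last occupied day: Wed): for example Design -> Mon, Deploy -> Tue, Research -> Mon, Triage -> Wed, Handover -> Tue, Test -> Tue, Prototype -> Mon.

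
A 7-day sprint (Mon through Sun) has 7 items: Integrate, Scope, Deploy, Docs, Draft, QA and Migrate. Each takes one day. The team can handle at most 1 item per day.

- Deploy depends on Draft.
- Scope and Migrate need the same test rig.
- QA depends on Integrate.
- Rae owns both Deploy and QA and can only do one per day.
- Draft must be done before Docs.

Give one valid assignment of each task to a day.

Draft -> Mon; Deploy -> Wed; Integrate -> Tue; Scope -> Sat; QA -> Fri; Migrate -> Sun; Docs -> Thu

Checking: Draft(Mon) before Docs(Thu); Integrate(Tue) before QA(Fri); Draft(Mon) before Deploy(Wed); Deploy(Wed) != QA(Fri); Scope(Sat) != Migrate(Sun); max 1 per day (cap 1).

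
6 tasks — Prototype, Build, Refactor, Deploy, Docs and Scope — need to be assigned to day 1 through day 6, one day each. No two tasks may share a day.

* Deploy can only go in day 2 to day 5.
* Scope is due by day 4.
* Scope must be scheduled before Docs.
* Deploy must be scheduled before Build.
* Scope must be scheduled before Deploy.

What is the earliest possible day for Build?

day 3

Precedence pushes Build to at least day 3.
Build at day 3 is achievable: Prototype=day 5, Deploy=day 2, Build=day 3, Scope=day 1, Refactor=day 6, Docs=day 4.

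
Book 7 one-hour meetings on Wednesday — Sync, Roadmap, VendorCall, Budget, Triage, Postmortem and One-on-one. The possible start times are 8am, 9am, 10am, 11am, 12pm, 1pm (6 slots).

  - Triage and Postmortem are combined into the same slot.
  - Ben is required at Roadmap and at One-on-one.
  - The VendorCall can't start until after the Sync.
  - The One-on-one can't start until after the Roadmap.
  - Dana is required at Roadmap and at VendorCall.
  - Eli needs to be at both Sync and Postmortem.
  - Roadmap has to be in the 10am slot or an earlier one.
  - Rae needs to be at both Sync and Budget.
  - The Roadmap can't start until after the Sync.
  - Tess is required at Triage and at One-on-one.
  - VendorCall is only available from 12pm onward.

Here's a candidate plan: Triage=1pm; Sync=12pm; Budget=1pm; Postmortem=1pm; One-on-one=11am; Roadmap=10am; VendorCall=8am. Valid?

Triage and Postmortem are combined into the same slot — holds.
The Roadmap can't start until after the Sync — violated.
Eli needs to be at both Sync and Postmortem — holds.
The VendorCall can't start until after the Sync — violated.
Dana is required at Roadmap and at VendorCall — holds.
Tess is required at Triage and at One-on-one — holds.
Rae needs to be at both Sync and Budget — holds.
Ben is required at Roadmap and at One-on-one — holds.
The One-on-one can't start until after the Roadmap — holds.
Roadmap has to be in the 10am slot or an earlier one — holds.
VendorCall is only available from 12pm onward — violated.

No. The VendorCall can't start until after the Sync is not satisfied.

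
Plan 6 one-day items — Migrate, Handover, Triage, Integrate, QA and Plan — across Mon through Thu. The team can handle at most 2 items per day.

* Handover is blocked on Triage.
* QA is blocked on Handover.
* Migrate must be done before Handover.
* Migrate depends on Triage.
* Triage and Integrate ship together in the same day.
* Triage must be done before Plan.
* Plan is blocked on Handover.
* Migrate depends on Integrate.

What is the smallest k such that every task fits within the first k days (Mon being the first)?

The precedence chain requires at least 4 distinct days.
With at most 2 per day and 6 tasks, at least 3 days are needed.
4 works (last occupied day: Thu): for example Integrate in Mon; Plan in Thu; QA in Thu; Handover in Wed; Triage in Mon; Migrate in Tue.

4 days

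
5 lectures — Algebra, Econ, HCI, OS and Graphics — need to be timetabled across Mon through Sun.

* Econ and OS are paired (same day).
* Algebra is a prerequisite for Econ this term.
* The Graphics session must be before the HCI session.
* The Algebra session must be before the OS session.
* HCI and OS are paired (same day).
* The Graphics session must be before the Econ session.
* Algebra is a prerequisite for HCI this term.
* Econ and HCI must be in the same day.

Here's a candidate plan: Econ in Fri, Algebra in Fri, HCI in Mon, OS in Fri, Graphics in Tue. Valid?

No. Algebra is a prerequisite for HCI this term is not satisfied.

Econ and OS are paired (same day) — holds.
Algebra is a prerequisite for HCI this term — violated.
The Graphics session must be before the HCI session — violated.
The Algebra session must be before the OS session — violated.
The Graphics session must be before the Econ session — holds.
HCI and OS are paired (same day) — violated.
Econ and HCI must be in the same day — violated.
Algebra is a prerequisite for Econ this term — violated.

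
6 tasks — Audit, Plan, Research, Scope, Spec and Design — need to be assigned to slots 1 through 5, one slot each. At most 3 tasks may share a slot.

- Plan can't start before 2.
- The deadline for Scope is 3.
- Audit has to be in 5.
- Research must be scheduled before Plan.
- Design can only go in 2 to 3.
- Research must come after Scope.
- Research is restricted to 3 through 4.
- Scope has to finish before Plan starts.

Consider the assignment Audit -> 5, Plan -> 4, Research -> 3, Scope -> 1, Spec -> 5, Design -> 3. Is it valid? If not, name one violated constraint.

Audit has to be in 5 — holds.
At most 3 tasks may share a slot — holds.
Plan can't start before 2 — holds.
Research must be scheduled before Plan — holds.
Scope has to finish before Plan starts — holds.
Research is restricted to 3 through 4 — holds.
The deadline for Scope is 3 — holds.
Research must come after Scope — holds.
Design can only go in 2 to 3 — holds.

Valid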